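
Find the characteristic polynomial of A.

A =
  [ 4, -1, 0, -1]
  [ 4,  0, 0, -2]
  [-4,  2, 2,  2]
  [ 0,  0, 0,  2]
x^4 - 8*x^3 + 24*x^2 - 32*x + 16

Expanding det(x·I − A) (e.g. by cofactor expansion or by noting that A is similar to its Jordan form J, which has the same characteristic polynomial as A) gives
  χ_A(x) = x^4 - 8*x^3 + 24*x^2 - 32*x + 16
which factors as (x - 2)^4. The eigenvalues (with algebraic multiplicities) are λ = 2 with multiplicity 4.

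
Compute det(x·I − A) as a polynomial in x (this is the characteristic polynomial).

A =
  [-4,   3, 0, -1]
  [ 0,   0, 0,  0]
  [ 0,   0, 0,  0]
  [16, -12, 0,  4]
x^4

Expanding det(x·I − A) (e.g. by cofactor expansion or by noting that A is similar to its Jordan form J, which has the same characteristic polynomial as A) gives
  χ_A(x) = x^4
which factors as x^4. The eigenvalues (with algebraic multiplicities) are λ = 0 with multiplicity 4.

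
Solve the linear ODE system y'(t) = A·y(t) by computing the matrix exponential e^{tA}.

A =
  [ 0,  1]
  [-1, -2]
e^{tA} =
  [t*exp(-t) + exp(-t), t*exp(-t)]
  [-t*exp(-t), -t*exp(-t) + exp(-t)]

Strategy: write A = P · J · P⁻¹ where J is a Jordan canonical form, so e^{tA} = P · e^{tJ} · P⁻¹, and e^{tJ} can be computed block-by-block.

A has Jordan form
J =
  [-1,  1]
  [ 0, -1]
(up to reordering of blocks).

Per-block formulas:
  For a 2×2 Jordan block J_2(-1): exp(t · J_2(-1)) = e^(-1t)·(I + t·N), where N is the 2×2 nilpotent shift.

After assembling e^{tJ} and conjugating by P, we get:

e^{tA} =
  [t*exp(-t) + exp(-t), t*exp(-t)]
  [-t*exp(-t), -t*exp(-t) + exp(-t)]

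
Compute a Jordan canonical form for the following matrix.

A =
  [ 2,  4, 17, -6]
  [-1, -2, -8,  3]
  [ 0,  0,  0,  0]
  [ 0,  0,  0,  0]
J_3(0) ⊕ J_1(0)

The characteristic polynomial is
  det(x·I − A) = x^4

Eigenvalues and multiplicities (the geometric multiplicity of λ is n − rank(A − λI), which equals the number of Jordan blocks for λ):
  λ = 0: algebraic multiplicity = 4, geometric multiplicity = 2

Determining the block sizes for each eigenvalue:
  λ = 0: with am = 4 and gm = 2, the partition is not yet determined (e.g. several partitions of 4 into 2 parts exist). Let N = A − (0)·I. Computing rank(N^1) = 2, rank(N^2) = 1, rank(N^3) = 0; the number of blocks of size ≥ j is rank(N^{j−1}) − rank(N^j), giving [2, 1, 1]. So we have 1 block(s) of size 3, 1 block(s) of size 1 → block sizes [3, 1]

Assembling the blocks gives a Jordan form
J =
  [0, 1, 0, 0]
  [0, 0, 1, 0]
  [0, 0, 0, 0]
  [0, 0, 0, 0]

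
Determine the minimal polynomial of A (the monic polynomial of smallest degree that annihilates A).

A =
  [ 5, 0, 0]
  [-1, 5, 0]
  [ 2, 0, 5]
x^2 - 10*x + 25

The characteristic polynomial is χ_A(x) = (x - 5)^3, so the eigenvalues are known. The minimal polynomial is
  m_A(x) = Π_λ (x − λ)^{k_λ}
where k_λ is the size of the *largest* Jordan block for λ (equivalently, the smallest k with (A − λI)^k v = 0 for every generalised eigenvector v of λ).

  λ = 5: largest Jordan block has size 2, contributing (x − 5)^2

So m_A(x) = (x - 5)^2 = x^2 - 10*x + 25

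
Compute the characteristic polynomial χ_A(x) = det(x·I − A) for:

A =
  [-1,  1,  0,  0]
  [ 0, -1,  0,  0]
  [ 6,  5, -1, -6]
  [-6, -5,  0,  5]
x^4 - 2*x^3 - 12*x^2 - 14*x - 5

Expanding det(x·I − A) (e.g. by cofactor expansion or by noting that A is similar to its Jordan form J, which has the same characteristic polynomial as A) gives
  χ_A(x) = x^4 - 2*x^3 - 12*x^2 - 14*x - 5
which factors as (x - 5)*(x + 1)^3. The eigenvalues (with algebraic multiplicities) are λ = -1 with multiplicity 3, λ = 5 with multiplicity 1.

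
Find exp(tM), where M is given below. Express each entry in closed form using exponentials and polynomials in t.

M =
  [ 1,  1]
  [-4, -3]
e^{tM} =
  [2*t*exp(-t) + exp(-t), t*exp(-t)]
  [-4*t*exp(-t), -2*t*exp(-t) + exp(-t)]

Strategy: write M = P · J · P⁻¹ where J is a Jordan canonical form, so e^{tM} = P · e^{tJ} · P⁻¹, and e^{tJ} can be computed block-by-block.

M has Jordan form
J =
  [-1,  1]
  [ 0, -1]
(up to reordering of blocks).

Per-block formulas:
  For a 2×2 Jordan block J_2(-1): exp(t · J_2(-1)) = e^(-1t)·(I + t·N), where N is the 2×2 nilpotent shift.

After assembling e^{tJ} and conjugating by P, we get:

e^{tM} =
  [2*t*exp(-t) + exp(-t), t*exp(-t)]
  [-4*t*exp(-t), -2*t*exp(-t) + exp(-t)]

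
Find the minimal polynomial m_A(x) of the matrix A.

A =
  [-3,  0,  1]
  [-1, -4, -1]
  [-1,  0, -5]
x^2 + 8*x + 16

The characteristic polynomial is χ_A(x) = (x + 4)^3, so the eigenvalues are known. The minimal polynomial is
  m_A(x) = Π_λ (x − λ)^{k_λ}
where k_λ is the size of the *largest* Jordan block for λ (equivalently, the smallest k with (A − λI)^k v = 0 for every generalised eigenvector v of λ).

  λ = -4: largest Jordan block has size 2, contributing (x + 4)^2

So m_A(x) = (x + 4)^2 = x^2 + 8*x + 16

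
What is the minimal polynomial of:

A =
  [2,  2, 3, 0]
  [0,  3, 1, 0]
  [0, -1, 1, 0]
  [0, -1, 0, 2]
x^3 - 6*x^2 + 12*x - 8

The characteristic polynomial is χ_A(x) = (x - 2)^4, so the eigenvalues are known. The minimal polynomial is
  m_A(x) = Π_λ (x − λ)^{k_λ}
where k_λ is the size of the *largest* Jordan block for λ (equivalently, the smallest k with (A − λI)^k v = 0 for every generalised eigenvector v of λ).

  λ = 2: largest Jordan block has size 3, contributing (x − 2)^3

So m_A(x) = (x - 2)^3 = x^3 - 6*x^2 + 12*x - 8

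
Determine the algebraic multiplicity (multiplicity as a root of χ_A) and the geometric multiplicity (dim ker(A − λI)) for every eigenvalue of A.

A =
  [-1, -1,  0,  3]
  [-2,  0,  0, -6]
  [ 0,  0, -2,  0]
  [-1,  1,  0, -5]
λ = -2: alg = 4, geom = 3

Step 1 — factor the characteristic polynomial to read off the algebraic multiplicities:
  χ_A(x) = (x + 2)^4

Step 2 — compute geometric multiplicities via the rank-nullity identity g(λ) = n − rank(A − λI):
  rank(A − (-2)·I) = 1, so dim ker(A − (-2)·I) = n − 1 = 3

Summary:
  λ = -2: algebraic multiplicity = 4, geometric multiplicity = 3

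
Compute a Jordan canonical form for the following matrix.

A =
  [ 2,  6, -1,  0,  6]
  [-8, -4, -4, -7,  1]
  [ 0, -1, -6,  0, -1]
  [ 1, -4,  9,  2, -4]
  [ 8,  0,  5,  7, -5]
J_3(-5) ⊕ J_2(2)

The characteristic polynomial is
  det(x·I − A) = x^5 + 11*x^4 + 19*x^3 - 115*x^2 - 200*x + 500 = (x - 2)^2*(x + 5)^3

Eigenvalues and multiplicities (the geometric multiplicity of λ is n − rank(A − λI), which equals the number of Jordan blocks for λ):
  λ = -5: algebraic multiplicity = 3, geometric multiplicity = 1
  λ = 2: algebraic multiplicity = 2, geometric multiplicity = 1

Determining the block sizes for each eigenvalue:
  λ = -5: one block (gm = 1), so the single block has size am = 3 → block sizes [3]
  λ = 2: one block (gm = 1), so the single block has size am = 2 → block sizes [2]

Assembling the blocks gives a Jordan form
J =
  [-5,  1,  0, 0, 0]
  [ 0, -5,  1, 0, 0]
  [ 0,  0, -5, 0, 0]
  [ 0,  0,  0, 2, 1]
  [ 0,  0,  0, 0, 2]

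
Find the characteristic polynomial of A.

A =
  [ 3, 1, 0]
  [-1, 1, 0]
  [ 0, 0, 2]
x^3 - 6*x^2 + 12*x - 8

Expanding det(x·I − A) (e.g. by cofactor expansion or by noting that A is similar to its Jordan form J, which has the same characteristic polynomial as A) gives
  χ_A(x) = x^3 - 6*x^2 + 12*x - 8
which factors as (x - 2)^3. The eigenvalues (with algebraic multiplicities) are λ = 2 with multiplicity 3.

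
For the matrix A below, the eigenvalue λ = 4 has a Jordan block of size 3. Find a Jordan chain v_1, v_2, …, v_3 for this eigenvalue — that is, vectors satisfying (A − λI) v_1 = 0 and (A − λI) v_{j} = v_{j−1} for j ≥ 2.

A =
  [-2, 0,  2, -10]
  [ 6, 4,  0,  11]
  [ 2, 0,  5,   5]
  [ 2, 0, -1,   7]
A Jordan chain for λ = 4 of length 3:
v_1 = (0, 1, 0, 0)ᵀ
v_2 = (2, 0, 1, -1)ᵀ
v_3 = (0, 0, 1, 0)ᵀ

Let N = A − (4)·I. We want v_3 with N^3 v_3 = 0 but N^2 v_3 ≠ 0; then v_{j-1} := N · v_j for j = 3, …, 2.

Pick v_3 = (0, 0, 1, 0)ᵀ.
Then v_2 = N · v_3 = (2, 0, 1, -1)ᵀ.
Then v_1 = N · v_2 = (0, 1, 0, 0)ᵀ.

Sanity check: (A − (4)·I) v_1 = (0, 0, 0, 0)ᵀ = 0. ✓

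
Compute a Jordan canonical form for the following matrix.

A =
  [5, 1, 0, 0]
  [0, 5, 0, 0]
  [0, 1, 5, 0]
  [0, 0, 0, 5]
J_2(5) ⊕ J_1(5) ⊕ J_1(5)

The characteristic polynomial is
  det(x·I − A) = x^4 - 20*x^3 + 150*x^2 - 500*x + 625 = (x - 5)^4

Eigenvalues and multiplicities (the geometric multiplicity of λ is n − rank(A − λI), which equals the number of Jordan blocks for λ):
  λ = 5: algebraic multiplicity = 4, geometric multiplicity = 3

Determining the block sizes for each eigenvalue:
  λ = 5: 3 blocks summing to 4 forces exactly one block of size 2 and the rest size 1 → block sizes [2, 1, 1]

Assembling the blocks gives a Jordan form
J =
  [5, 1, 0, 0]
  [0, 5, 0, 0]
  [0, 0, 5, 0]
  [0, 0, 0, 5]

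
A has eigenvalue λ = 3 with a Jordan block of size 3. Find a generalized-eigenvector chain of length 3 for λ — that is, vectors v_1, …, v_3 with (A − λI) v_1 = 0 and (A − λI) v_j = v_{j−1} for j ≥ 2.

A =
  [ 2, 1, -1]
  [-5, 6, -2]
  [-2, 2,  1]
A Jordan chain for λ = 3 of length 3:
v_1 = (-2, -6, -4)ᵀ
v_2 = (-1, -5, -2)ᵀ
v_3 = (1, 0, 0)ᵀ

Let N = A − (3)·I. We want v_3 with N^3 v_3 = 0 but N^2 v_3 ≠ 0; then v_{j-1} := N · v_j for j = 3, …, 2.

Pick v_3 = (1, 0, 0)ᵀ.
Then v_2 = N · v_3 = (-1, -5, -2)ᵀ.
Then v_1 = N · v_2 = (-2, -6, -4)ᵀ.

Sanity check: (A − (3)·I) v_1 = (0, 0, 0)ᵀ = 0. ✓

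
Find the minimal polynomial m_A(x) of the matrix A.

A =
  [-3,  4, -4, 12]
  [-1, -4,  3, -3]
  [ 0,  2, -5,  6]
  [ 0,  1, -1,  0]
x^3 + 9*x^2 + 27*x + 27

The characteristic polynomial is χ_A(x) = (x + 3)^4, so the eigenvalues are known. The minimal polynomial is
  m_A(x) = Π_λ (x − λ)^{k_λ}
where k_λ is the size of the *largest* Jordan block for λ (equivalently, the smallest k with (A − λI)^k v = 0 for every generalised eigenvector v of λ).

  λ = -3: largest Jordan block has size 3, contributing (x + 3)^3

So m_A(x) = (x + 3)^3 = x^3 + 9*x^2 + 27*x + 27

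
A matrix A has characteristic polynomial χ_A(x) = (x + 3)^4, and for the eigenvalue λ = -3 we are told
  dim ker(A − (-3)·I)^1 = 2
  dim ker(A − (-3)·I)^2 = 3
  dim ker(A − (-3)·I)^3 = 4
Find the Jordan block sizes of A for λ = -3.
Block sizes for λ = -3: [3, 1]

From the dimensions of kernels of powers, the number of Jordan blocks of size at least j is d_j − d_{j−1} where d_j = dim ker(N^j) (with d_0 = 0). Computing the differences gives [2, 1, 1].
The number of blocks of size exactly k is (#blocks of size ≥ k) − (#blocks of size ≥ k + 1), so the partition is: 1 block(s) of size 1, 1 block(s) of size 3.
In nonincreasing order the block sizes are [3, 1].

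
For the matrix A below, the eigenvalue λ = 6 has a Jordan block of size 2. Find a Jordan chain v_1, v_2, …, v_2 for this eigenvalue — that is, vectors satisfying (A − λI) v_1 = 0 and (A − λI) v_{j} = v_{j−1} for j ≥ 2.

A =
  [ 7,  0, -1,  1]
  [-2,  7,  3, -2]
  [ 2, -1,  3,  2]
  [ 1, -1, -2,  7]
A Jordan chain for λ = 6 of length 2:
v_1 = (1, -2, 2, 1)ᵀ
v_2 = (1, 0, 0, 0)ᵀ

Let N = A − (6)·I. We want v_2 with N^2 v_2 = 0 but N^1 v_2 ≠ 0; then v_{j-1} := N · v_j for j = 2, …, 2.

Pick v_2 = (1, 0, 0, 0)ᵀ.
Then v_1 = N · v_2 = (1, -2, 2, 1)ᵀ.

Sanity check: (A − (6)·I) v_1 = (0, 0, 0, 0)ᵀ = 0. ✓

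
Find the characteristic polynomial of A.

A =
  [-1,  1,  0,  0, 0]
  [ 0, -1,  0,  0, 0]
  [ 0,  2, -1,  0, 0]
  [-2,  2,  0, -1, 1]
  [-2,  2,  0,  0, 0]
x^5 + 4*x^4 + 6*x^3 + 4*x^2 + x

Expanding det(x·I − A) (e.g. by cofactor expansion or by noting that A is similar to its Jordan form J, which has the same characteristic polynomial as A) gives
  χ_A(x) = x^5 + 4*x^4 + 6*x^3 + 4*x^2 + x
which factors as x*(x + 1)^4. The eigenvalues (with algebraic multiplicities) are λ = -1 with multiplicity 4, λ = 0 with multiplicity 1.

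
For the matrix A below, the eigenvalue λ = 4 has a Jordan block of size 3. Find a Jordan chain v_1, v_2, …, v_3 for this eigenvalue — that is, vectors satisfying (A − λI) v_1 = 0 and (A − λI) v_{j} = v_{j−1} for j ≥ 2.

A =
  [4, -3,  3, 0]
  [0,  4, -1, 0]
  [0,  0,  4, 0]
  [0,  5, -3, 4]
A Jordan chain for λ = 4 of length 3:
v_1 = (3, 0, 0, -5)ᵀ
v_2 = (3, -1, 0, -3)ᵀ
v_3 = (0, 0, 1, 0)ᵀ

Let N = A − (4)·I. We want v_3 with N^3 v_3 = 0 but N^2 v_3 ≠ 0; then v_{j-1} := N · v_j for j = 3, …, 2.

Pick v_3 = (0, 0, 1, 0)ᵀ.
Then v_2 = N · v_3 = (3, -1, 0, -3)ᵀ.
Then v_1 = N · v_2 = (3, 0, 0, -5)ᵀ.

Sanity check: (A − (4)·I) v_1 = (0, 0, 0, 0)ᵀ = 0. ✓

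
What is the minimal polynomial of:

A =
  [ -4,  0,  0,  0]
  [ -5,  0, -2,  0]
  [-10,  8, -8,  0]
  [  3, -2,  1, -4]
x^2 + 8*x + 16

The characteristic polynomial is χ_A(x) = (x + 4)^4, so the eigenvalues are known. The minimal polynomial is
  m_A(x) = Π_λ (x − λ)^{k_λ}
where k_λ is the size of the *largest* Jordan block for λ (equivalently, the smallest k with (A − λI)^k v = 0 for every generalised eigenvector v of λ).

  λ = -4: largest Jordan block has size 2, contributing (x + 4)^2

So m_A(x) = (x + 4)^2 = x^2 + 8*x + 16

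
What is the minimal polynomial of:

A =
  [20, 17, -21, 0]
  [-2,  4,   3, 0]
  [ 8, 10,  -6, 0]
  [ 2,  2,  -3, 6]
x^3 - 18*x^2 + 108*x - 216

The characteristic polynomial is χ_A(x) = (x - 6)^4, so the eigenvalues are known. The minimal polynomial is
  m_A(x) = Π_λ (x − λ)^{k_λ}
where k_λ is the size of the *largest* Jordan block for λ (equivalently, the smallest k with (A − λI)^k v = 0 for every generalised eigenvector v of λ).

  λ = 6: largest Jordan block has size 3, contributing (x − 6)^3

So m_A(x) = (x - 6)^3 = x^3 - 18*x^2 + 108*x - 216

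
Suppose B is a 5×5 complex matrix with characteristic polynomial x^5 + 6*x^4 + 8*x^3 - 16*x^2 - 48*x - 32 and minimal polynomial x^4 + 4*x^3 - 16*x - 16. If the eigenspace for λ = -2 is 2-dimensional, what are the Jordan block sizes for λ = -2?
Block sizes for λ = -2: [3, 1]

Step 1 — from the characteristic polynomial, algebraic multiplicity of λ = -2 is 4. From dim ker(B − (-2)·I) = 2, there are exactly 2 Jordan blocks for λ = -2.
Step 2 — from the minimal polynomial, the factor (x + 2)^3 tells us the largest block for λ = -2 has size 3.
Step 3 — with total size 4, 2 blocks, and largest block 3, the block sizes (in nonincreasing order) are [3, 1].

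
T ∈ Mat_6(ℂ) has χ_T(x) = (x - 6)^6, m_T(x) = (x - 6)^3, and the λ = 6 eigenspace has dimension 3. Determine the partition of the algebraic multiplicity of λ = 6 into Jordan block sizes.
Block sizes for λ = 6: [3, 2, 1]

Step 1 — from the characteristic polynomial, algebraic multiplicity of λ = 6 is 6. From dim ker(T − (6)·I) = 3, there are exactly 3 Jordan blocks for λ = 6.
Step 2 — from the minimal polynomial, the factor (x − 6)^3 tells us the largest block for λ = 6 has size 3.
Step 3 — with total size 6, 3 blocks, and largest block 3, the block sizes (in nonincreasing order) are [3, 2, 1].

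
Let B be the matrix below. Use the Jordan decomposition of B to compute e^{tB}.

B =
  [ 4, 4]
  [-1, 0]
e^{tB} =
  [2*t*exp(2*t) + exp(2*t), 4*t*exp(2*t)]
  [-t*exp(2*t), -2*t*exp(2*t) + exp(2*t)]

Strategy: write B = P · J · P⁻¹ where J is a Jordan canonical form, so e^{tB} = P · e^{tJ} · P⁻¹, and e^{tJ} can be computed block-by-block.

B has Jordan form
J =
  [2, 1]
  [0, 2]
(up to reordering of blocks).

Per-block formulas:
  For a 2×2 Jordan block J_2(2): exp(t · J_2(2)) = e^(2t)·(I + t·N), where N is the 2×2 nilpotent shift.

After assembling e^{tJ} and conjugating by P, we get:

e^{tB} =
  [2*t*exp(2*t) + exp(2*t), 4*t*exp(2*t)]
  [-t*exp(2*t), -2*t*exp(2*t) + exp(2*t)]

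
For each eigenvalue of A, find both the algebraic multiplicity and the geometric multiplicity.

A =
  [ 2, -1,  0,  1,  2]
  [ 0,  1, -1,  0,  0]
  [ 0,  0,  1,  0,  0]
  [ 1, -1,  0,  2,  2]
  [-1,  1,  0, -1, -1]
λ = 1: alg = 5, geom = 3

Step 1 — factor the characteristic polynomial to read off the algebraic multiplicities:
  χ_A(x) = (x - 1)^5

Step 2 — compute geometric multiplicities via the rank-nullity identity g(λ) = n − rank(A − λI):
  rank(A − (1)·I) = 2, so dim ker(A − (1)·I) = n − 2 = 3

Summary:
  λ = 1: algebraic multiplicity = 5, geometric multiplicity = 3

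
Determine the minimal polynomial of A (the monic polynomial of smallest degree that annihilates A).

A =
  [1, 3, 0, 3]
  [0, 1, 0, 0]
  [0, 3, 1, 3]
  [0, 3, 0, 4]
x^2 - 5*x + 4

The characteristic polynomial is χ_A(x) = (x - 4)*(x - 1)^3, so the eigenvalues are known. The minimal polynomial is
  m_A(x) = Π_λ (x − λ)^{k_λ}
where k_λ is the size of the *largest* Jordan block for λ (equivalently, the smallest k with (A − λI)^k v = 0 for every generalised eigenvector v of λ).

  λ = 1: largest Jordan block has size 1, contributing (x − 1)
  λ = 4: largest Jordan block has size 1, contributing (x − 4)

So m_A(x) = (x - 4)*(x - 1) = x^2 - 5*x + 4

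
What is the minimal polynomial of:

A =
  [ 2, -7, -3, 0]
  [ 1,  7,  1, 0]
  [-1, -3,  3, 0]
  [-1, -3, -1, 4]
x^3 - 12*x^2 + 48*x - 64

The characteristic polynomial is χ_A(x) = (x - 4)^4, so the eigenvalues are known. The minimal polynomial is
  m_A(x) = Π_λ (x − λ)^{k_λ}
where k_λ is the size of the *largest* Jordan block for λ (equivalently, the smallest k with (A − λI)^k v = 0 for every generalised eigenvector v of λ).

  λ = 4: largest Jordan block has size 3, contributing (x − 4)^3

So m_A(x) = (x - 4)^3 = x^3 - 12*x^2 + 48*x - 64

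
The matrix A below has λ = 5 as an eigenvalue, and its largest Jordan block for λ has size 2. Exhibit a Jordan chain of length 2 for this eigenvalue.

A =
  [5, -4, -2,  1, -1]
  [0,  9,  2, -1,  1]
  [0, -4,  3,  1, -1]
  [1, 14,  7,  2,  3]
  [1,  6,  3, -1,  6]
A Jordan chain for λ = 5 of length 2:
v_1 = (0, 0, 0, 1, 1)ᵀ
v_2 = (1, 0, 0, 0, 0)ᵀ

Let N = A − (5)·I. We want v_2 with N^2 v_2 = 0 but N^1 v_2 ≠ 0; then v_{j-1} := N · v_j for j = 2, …, 2.

Pick v_2 = (1, 0, 0, 0, 0)ᵀ.
Then v_1 = N · v_2 = (0, 0, 0, 1, 1)ᵀ.

Sanity check: (A − (5)·I) v_1 = (0, 0, 0, 0, 0)ᵀ = 0. ✓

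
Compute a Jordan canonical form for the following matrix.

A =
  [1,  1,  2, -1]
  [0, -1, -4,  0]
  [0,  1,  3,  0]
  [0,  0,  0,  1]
J_2(1) ⊕ J_2(1)

The characteristic polynomial is
  det(x·I − A) = x^4 - 4*x^3 + 6*x^2 - 4*x + 1 = (x - 1)^4

Eigenvalues and multiplicities (the geometric multiplicity of λ is n − rank(A − λI), which equals the number of Jordan blocks for λ):
  λ = 1: algebraic multiplicity = 4, geometric multiplicity = 2

Determining the block sizes for each eigenvalue:
  λ = 1: with am = 4 and gm = 2, the partition is not yet determined (e.g. several partitions of 4 into 2 parts exist). Let N = A − (1)·I. Computing rank(N^1) = 2, rank(N^2) = 0; the number of blocks of size ≥ j is rank(N^{j−1}) − rank(N^j), giving [2, 2]. So we have 2 block(s) of size 2 → block sizes [2, 2]

Assembling the blocks gives a Jordan form
J =
  [1, 1, 0, 0]
  [0, 1, 0, 0]
  [0, 0, 1, 1]
  [0, 0, 0, 1]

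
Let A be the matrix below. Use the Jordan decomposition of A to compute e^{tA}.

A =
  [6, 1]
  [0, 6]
e^{tA} =
  [exp(6*t), t*exp(6*t)]
  [0, exp(6*t)]

Strategy: write A = P · J · P⁻¹ where J is a Jordan canonical form, so e^{tA} = P · e^{tJ} · P⁻¹, and e^{tJ} can be computed block-by-block.

A has Jordan form
J =
  [6, 1]
  [0, 6]
(up to reordering of blocks).

Per-block formulas:
  For a 2×2 Jordan block J_2(6): exp(t · J_2(6)) = e^(6t)·(I + t·N), where N is the 2×2 nilpotent shift.

After assembling e^{tJ} and conjugating by P, we get:

e^{tA} =
  [exp(6*t), t*exp(6*t)]
  [0, exp(6*t)]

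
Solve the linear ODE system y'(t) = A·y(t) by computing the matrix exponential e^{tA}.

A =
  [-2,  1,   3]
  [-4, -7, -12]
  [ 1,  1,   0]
e^{tA} =
  [t*exp(-3*t) + exp(-3*t), t*exp(-3*t), 3*t*exp(-3*t)]
  [-4*t*exp(-3*t), -4*t*exp(-3*t) + exp(-3*t), -12*t*exp(-3*t)]
  [t*exp(-3*t), t*exp(-3*t), 3*t*exp(-3*t) + exp(-3*t)]

Strategy: write A = P · J · P⁻¹ where J is a Jordan canonical form, so e^{tA} = P · e^{tJ} · P⁻¹, and e^{tJ} can be computed block-by-block.

A has Jordan form
J =
  [-3,  1,  0]
  [ 0, -3,  0]
  [ 0,  0, -3]
(up to reordering of blocks).

Per-block formulas:
  For a 2×2 Jordan block J_2(-3): exp(t · J_2(-3)) = e^(-3t)·(I + t·N), where N is the 2×2 nilpotent shift.
  For a 1×1 block at λ = -3: exp(t · [-3]) = [e^(-3t)].

After assembling e^{tJ} and conjugating by P, we get:

e^{tA} =
  [t*exp(-3*t) + exp(-3*t), t*exp(-3*t), 3*t*exp(-3*t)]
  [-4*t*exp(-3*t), -4*t*exp(-3*t) + exp(-3*t), -12*t*exp(-3*t)]
  [t*exp(-3*t), t*exp(-3*t), 3*t*exp(-3*t) + exp(-3*t)]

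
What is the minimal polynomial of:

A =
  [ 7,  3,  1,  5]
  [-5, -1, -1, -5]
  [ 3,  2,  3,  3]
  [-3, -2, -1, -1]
x^3 - 6*x^2 + 12*x - 8

The characteristic polynomial is χ_A(x) = (x - 2)^4, so the eigenvalues are known. The minimal polynomial is
  m_A(x) = Π_λ (x − λ)^{k_λ}
where k_λ is the size of the *largest* Jordan block for λ (equivalently, the smallest k with (A − λI)^k v = 0 for every generalised eigenvector v of λ).

  λ = 2: largest Jordan block has size 3, contributing (x − 2)^3

So m_A(x) = (x - 2)^3 = x^3 - 6*x^2 + 12*x - 8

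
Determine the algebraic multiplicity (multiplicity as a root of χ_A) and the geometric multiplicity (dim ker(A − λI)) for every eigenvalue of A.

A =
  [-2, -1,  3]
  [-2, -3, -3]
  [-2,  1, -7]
λ = -4: alg = 3, geom = 2

Step 1 — factor the characteristic polynomial to read off the algebraic multiplicities:
  χ_A(x) = (x + 4)^3

Step 2 — compute geometric multiplicities via the rank-nullity identity g(λ) = n − rank(A − λI):
  rank(A − (-4)·I) = 1, so dim ker(A − (-4)·I) = n − 1 = 2

Summary:
  λ = -4: algebraic multiplicity = 3, geometric multiplicity = 2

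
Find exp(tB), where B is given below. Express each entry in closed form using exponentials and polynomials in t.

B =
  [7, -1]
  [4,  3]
e^{tB} =
  [2*t*exp(5*t) + exp(5*t), -t*exp(5*t)]
  [4*t*exp(5*t), -2*t*exp(5*t) + exp(5*t)]

Strategy: write B = P · J · P⁻¹ where J is a Jordan canonical form, so e^{tB} = P · e^{tJ} · P⁻¹, and e^{tJ} can be computed block-by-block.

B has Jordan form
J =
  [5, 1]
  [0, 5]
(up to reordering of blocks).

Per-block formulas:
  For a 2×2 Jordan block J_2(5): exp(t · J_2(5)) = e^(5t)·(I + t·N), where N is the 2×2 nilpotent shift.

After assembling e^{tJ} and conjugating by P, we get:

e^{tB} =
  [2*t*exp(5*t) + exp(5*t), -t*exp(5*t)]
  [4*t*exp(5*t), -2*t*exp(5*t) + exp(5*t)]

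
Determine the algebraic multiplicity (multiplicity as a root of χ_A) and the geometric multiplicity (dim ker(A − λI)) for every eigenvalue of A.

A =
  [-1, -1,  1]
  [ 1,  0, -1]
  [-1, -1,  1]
λ = 0: alg = 3, geom = 1

Step 1 — factor the characteristic polynomial to read off the algebraic multiplicities:
  χ_A(x) = x^3

Step 2 — compute geometric multiplicities via the rank-nullity identity g(λ) = n − rank(A − λI):
  rank(A − (0)·I) = 2, so dim ker(A − (0)·I) = n − 2 = 1

Summary:
  λ = 0: algebraic multiplicity = 3, geometric multiplicity = 1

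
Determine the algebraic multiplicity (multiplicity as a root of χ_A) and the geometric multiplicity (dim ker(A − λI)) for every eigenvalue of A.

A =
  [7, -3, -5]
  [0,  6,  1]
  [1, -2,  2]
λ = 5: alg = 3, geom = 1

Step 1 — factor the characteristic polynomial to read off the algebraic multiplicities:
  χ_A(x) = (x - 5)^3

Step 2 — compute geometric multiplicities via the rank-nullity identity g(λ) = n − rank(A − λI):
  rank(A − (5)·I) = 2, so dim ker(A − (5)·I) = n − 2 = 1

Summary:
  λ = 5: algebraic multiplicity = 3, geometric multiplicity = 1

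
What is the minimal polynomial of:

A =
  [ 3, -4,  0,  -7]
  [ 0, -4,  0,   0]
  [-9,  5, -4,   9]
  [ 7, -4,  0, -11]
x^2 + 8*x + 16

The characteristic polynomial is χ_A(x) = (x + 4)^4, so the eigenvalues are known. The minimal polynomial is
  m_A(x) = Π_λ (x − λ)^{k_λ}
where k_λ is the size of the *largest* Jordan block for λ (equivalently, the smallest k with (A − λI)^k v = 0 for every generalised eigenvector v of λ).

  λ = -4: largest Jordan block has size 2, contributing (x + 4)^2

So m_A(x) = (x + 4)^2 = x^2 + 8*x + 16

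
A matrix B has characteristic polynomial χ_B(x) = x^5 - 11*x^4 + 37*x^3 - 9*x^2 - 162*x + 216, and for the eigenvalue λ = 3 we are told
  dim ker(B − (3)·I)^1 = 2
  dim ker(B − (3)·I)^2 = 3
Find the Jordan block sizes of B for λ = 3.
Block sizes for λ = 3: [2, 1]

From the dimensions of kernels of powers, the number of Jordan blocks of size at least j is d_j − d_{j−1} where d_j = dim ker(N^j) (with d_0 = 0). Computing the differences gives [2, 1].
The number of blocks of size exactly k is (#blocks of size ≥ k) − (#blocks of size ≥ k + 1), so the partition is: 1 block(s) of size 1, 1 block(s) of size 2.
In nonincreasing order the block sizes are [2, 1].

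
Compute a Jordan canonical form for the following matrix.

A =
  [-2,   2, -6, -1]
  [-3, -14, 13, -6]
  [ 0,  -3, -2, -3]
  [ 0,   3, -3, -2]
J_3(-5) ⊕ J_1(-5)

The characteristic polynomial is
  det(x·I − A) = x^4 + 20*x^3 + 150*x^2 + 500*x + 625 = (x + 5)^4

Eigenvalues and multiplicities (the geometric multiplicity of λ is n − rank(A − λI), which equals the number of Jordan blocks for λ):
  λ = -5: algebraic multiplicity = 4, geometric multiplicity = 2

Determining the block sizes for each eigenvalue:
  λ = -5: with am = 4 and gm = 2, the partition is not yet determined (e.g. several partitions of 4 into 2 parts exist). Let N = A − (-5)·I. Computing rank(N^1) = 2, rank(N^2) = 1, rank(N^3) = 0; the number of blocks of size ≥ j is rank(N^{j−1}) − rank(N^j), giving [2, 1, 1]. So we have 1 block(s) of size 3, 1 block(s) of size 1 → block sizes [3, 1]

Assembling the blocks gives a Jordan form
J =
  [-5,  1,  0,  0]
  [ 0, -5,  1,  0]
  [ 0,  0, -5,  0]
  [ 0,  0,  0, -5]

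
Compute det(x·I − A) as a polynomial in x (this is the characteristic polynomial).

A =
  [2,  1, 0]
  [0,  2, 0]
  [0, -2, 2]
x^3 - 6*x^2 + 12*x - 8

Expanding det(x·I − A) (e.g. by cofactor expansion or by noting that A is similar to its Jordan form J, which has the same characteristic polynomial as A) gives
  χ_A(x) = x^3 - 6*x^2 + 12*x - 8
which factors as (x - 2)^3. The eigenvalues (with algebraic multiplicities) are λ = 2 with multiplicity 3.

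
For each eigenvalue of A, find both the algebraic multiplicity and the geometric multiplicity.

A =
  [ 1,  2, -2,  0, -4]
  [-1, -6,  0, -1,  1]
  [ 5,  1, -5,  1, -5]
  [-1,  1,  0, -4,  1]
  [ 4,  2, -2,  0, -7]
λ = -5: alg = 3, geom = 2; λ = -3: alg = 2, geom = 2

Step 1 — factor the characteristic polynomial to read off the algebraic multiplicities:
  χ_A(x) = (x + 3)^2*(x + 5)^3

Step 2 — compute geometric multiplicities via the rank-nullity identity g(λ) = n − rank(A − λI):
  rank(A − (-5)·I) = 3, so dim ker(A − (-5)·I) = n − 3 = 2
  rank(A − (-3)·I) = 3, so dim ker(A − (-3)·I) = n − 3 = 2

Summary:
  λ = -5: algebraic multiplicity = 3, geometric multiplicity = 2
  λ = -3: algebraic multiplicity = 2, geometric multiplicity = 2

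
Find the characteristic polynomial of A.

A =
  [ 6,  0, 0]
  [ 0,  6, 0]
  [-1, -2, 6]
x^3 - 18*x^2 + 108*x - 216

Expanding det(x·I − A) (e.g. by cofactor expansion or by noting that A is similar to its Jordan form J, which has the same characteristic polynomial as A) gives
  χ_A(x) = x^3 - 18*x^2 + 108*x - 216
which factors as (x - 6)^3. The eigenvalues (with algebraic multiplicities) are λ = 6 with multiplicity 3.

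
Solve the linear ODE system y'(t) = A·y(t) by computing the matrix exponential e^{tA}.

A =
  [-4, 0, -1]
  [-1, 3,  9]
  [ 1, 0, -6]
e^{tA} =
  [t*exp(-5*t) + exp(-5*t), 0, -t*exp(-5*t)]
  [-t*exp(-5*t), exp(3*t), t*exp(-5*t) + exp(3*t) - exp(-5*t)]
  [t*exp(-5*t), 0, -t*exp(-5*t) + exp(-5*t)]

Strategy: write A = P · J · P⁻¹ where J is a Jordan canonical form, so e^{tA} = P · e^{tJ} · P⁻¹, and e^{tJ} can be computed block-by-block.

A has Jordan form
J =
  [-5,  1, 0]
  [ 0, -5, 0]
  [ 0,  0, 3]
(up to reordering of blocks).

Per-block formulas:
  For a 2×2 Jordan block J_2(-5): exp(t · J_2(-5)) = e^(-5t)·(I + t·N), where N is the 2×2 nilpotent shift.
  For a 1×1 block at λ = 3: exp(t · [3]) = [e^(3t)].

After assembling e^{tJ} and conjugating by P, we get:

e^{tA} =
  [t*exp(-5*t) + exp(-5*t), 0, -t*exp(-5*t)]
  [-t*exp(-5*t), exp(3*t), t*exp(-5*t) + exp(3*t) - exp(-5*t)]
  [t*exp(-5*t), 0, -t*exp(-5*t) + exp(-5*t)]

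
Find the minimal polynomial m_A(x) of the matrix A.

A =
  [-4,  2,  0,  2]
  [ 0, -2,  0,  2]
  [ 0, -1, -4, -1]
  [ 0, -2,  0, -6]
x^2 + 8*x + 16

The characteristic polynomial is χ_A(x) = (x + 4)^4, so the eigenvalues are known. The minimal polynomial is
  m_A(x) = Π_λ (x − λ)^{k_λ}
where k_λ is the size of the *largest* Jordan block for λ (equivalently, the smallest k with (A − λI)^k v = 0 for every generalised eigenvector v of λ).

  λ = -4: largest Jordan block has size 2, contributing (x + 4)^2

So m_A(x) = (x + 4)^2 = x^2 + 8*x + 16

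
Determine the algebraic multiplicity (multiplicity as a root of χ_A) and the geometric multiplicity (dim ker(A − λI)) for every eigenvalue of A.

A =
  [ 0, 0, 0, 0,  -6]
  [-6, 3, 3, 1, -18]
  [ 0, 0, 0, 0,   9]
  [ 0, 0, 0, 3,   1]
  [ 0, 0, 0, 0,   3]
λ = 0: alg = 2, geom = 2; λ = 3: alg = 3, geom = 1

Step 1 — factor the characteristic polynomial to read off the algebraic multiplicities:
  χ_A(x) = x^2*(x - 3)^3

Step 2 — compute geometric multiplicities via the rank-nullity identity g(λ) = n − rank(A − λI):
  rank(A − (0)·I) = 3, so dim ker(A − (0)·I) = n − 3 = 2
  rank(A − (3)·I) = 4, so dim ker(A − (3)·I) = n − 4 = 1

Summary:
  λ = 0: algebraic multiplicity = 2, geometric multiplicity = 2
  λ = 3: algebraic multiplicity = 3, geometric multiplicity = 1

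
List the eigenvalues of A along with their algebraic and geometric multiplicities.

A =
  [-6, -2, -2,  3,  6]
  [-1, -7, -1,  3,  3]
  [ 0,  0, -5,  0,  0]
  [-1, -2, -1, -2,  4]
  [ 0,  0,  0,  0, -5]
λ = -5: alg = 5, geom = 2

Step 1 — factor the characteristic polynomial to read off the algebraic multiplicities:
  χ_A(x) = (x + 5)^5

Step 2 — compute geometric multiplicities via the rank-nullity identity g(λ) = n − rank(A − λI):
  rank(A − (-5)·I) = 3, so dim ker(A − (-5)·I) = n − 3 = 2

Summary:
  λ = -5: algebraic multiplicity = 5, geometric multiplicity = 2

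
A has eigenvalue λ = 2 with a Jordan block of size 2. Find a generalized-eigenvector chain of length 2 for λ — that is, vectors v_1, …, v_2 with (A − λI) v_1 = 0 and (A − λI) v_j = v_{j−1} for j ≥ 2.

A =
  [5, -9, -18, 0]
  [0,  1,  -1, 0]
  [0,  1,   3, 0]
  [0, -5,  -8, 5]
A Jordan chain for λ = 2 of length 2:
v_1 = (-3, 1, -1, -1)ᵀ
v_2 = (2, -3, 2, 0)ᵀ

Let N = A − (2)·I. We want v_2 with N^2 v_2 = 0 but N^1 v_2 ≠ 0; then v_{j-1} := N · v_j for j = 2, …, 2.

Pick v_2 = (2, -3, 2, 0)ᵀ.
Then v_1 = N · v_2 = (-3, 1, -1, -1)ᵀ.

Sanity check: (A − (2)·I) v_1 = (0, 0, 0, 0)ᵀ = 0. ✓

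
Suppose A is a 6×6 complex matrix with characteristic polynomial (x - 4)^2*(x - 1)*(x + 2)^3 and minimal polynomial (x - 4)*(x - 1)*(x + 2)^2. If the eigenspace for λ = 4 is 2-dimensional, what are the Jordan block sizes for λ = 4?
Block sizes for λ = 4: [1, 1]

Step 1 — from the characteristic polynomial, algebraic multiplicity of λ = 4 is 2. From dim ker(A − (4)·I) = 2, there are exactly 2 Jordan blocks for λ = 4.
Step 2 — from the minimal polynomial, the factor (x − 4) tells us the largest block for λ = 4 has size 1.
Step 3 — with total size 2, 2 blocks, and largest block 1, the block sizes (in nonincreasing order) are [1, 1].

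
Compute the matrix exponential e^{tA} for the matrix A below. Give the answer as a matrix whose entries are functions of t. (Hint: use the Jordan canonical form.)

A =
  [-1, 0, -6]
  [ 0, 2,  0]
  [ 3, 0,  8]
e^{tA} =
  [-exp(5*t) + 2*exp(2*t), 0, -2*exp(5*t) + 2*exp(2*t)]
  [0, exp(2*t), 0]
  [exp(5*t) - exp(2*t), 0, 2*exp(5*t) - exp(2*t)]

Strategy: write A = P · J · P⁻¹ where J is a Jordan canonical form, so e^{tA} = P · e^{tJ} · P⁻¹, and e^{tJ} can be computed block-by-block.

A has Jordan form
J =
  [2, 0, 0]
  [0, 2, 0]
  [0, 0, 5]
(up to reordering of blocks).

Per-block formulas:
  For a 1×1 block at λ = 2: exp(t · [2]) = [e^(2t)].
  For a 1×1 block at λ = 5: exp(t · [5]) = [e^(5t)].

After assembling e^{tJ} and conjugating by P, we get:

e^{tA} =
  [-exp(5*t) + 2*exp(2*t), 0, -2*exp(5*t) + 2*exp(2*t)]
  [0, exp(2*t), 0]
  [exp(5*t) - exp(2*t), 0, 2*exp(5*t) - exp(2*t)]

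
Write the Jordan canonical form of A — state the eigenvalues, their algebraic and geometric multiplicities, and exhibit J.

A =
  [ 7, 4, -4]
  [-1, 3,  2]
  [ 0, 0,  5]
J_2(5) ⊕ J_1(5)

The characteristic polynomial is
  det(x·I − A) = x^3 - 15*x^2 + 75*x - 125 = (x - 5)^3

Eigenvalues and multiplicities (the geometric multiplicity of λ is n − rank(A − λI), which equals the number of Jordan blocks for λ):
  λ = 5: algebraic multiplicity = 3, geometric multiplicity = 2

Determining the block sizes for each eigenvalue:
  λ = 5: 2 blocks summing to 3 forces exactly one block of size 2 and the rest size 1 → block sizes [2, 1]

Assembling the blocks gives a Jordan form
J =
  [5, 1, 0]
  [0, 5, 0]
  [0, 0, 5]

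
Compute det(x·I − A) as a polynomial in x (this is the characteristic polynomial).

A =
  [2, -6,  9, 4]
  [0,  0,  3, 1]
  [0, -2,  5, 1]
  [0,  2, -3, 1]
x^4 - 8*x^3 + 24*x^2 - 32*x + 16

Expanding det(x·I − A) (e.g. by cofactor expansion or by noting that A is similar to its Jordan form J, which has the same characteristic polynomial as A) gives
  χ_A(x) = x^4 - 8*x^3 + 24*x^2 - 32*x + 16
which factors as (x - 2)^4. The eigenvalues (with algebraic multiplicities) are λ = 2 with multiplicity 4.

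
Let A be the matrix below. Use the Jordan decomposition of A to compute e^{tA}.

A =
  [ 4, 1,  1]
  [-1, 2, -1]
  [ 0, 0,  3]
e^{tA} =
  [t*exp(3*t) + exp(3*t), t*exp(3*t), t*exp(3*t)]
  [-t*exp(3*t), -t*exp(3*t) + exp(3*t), -t*exp(3*t)]
  [0, 0, exp(3*t)]

Strategy: write A = P · J · P⁻¹ where J is a Jordan canonical form, so e^{tA} = P · e^{tJ} · P⁻¹, and e^{tJ} can be computed block-by-block.

A has Jordan form
J =
  [3, 1, 0]
  [0, 3, 0]
  [0, 0, 3]
(up to reordering of blocks).

Per-block formulas:
  For a 2×2 Jordan block J_2(3): exp(t · J_2(3)) = e^(3t)·(I + t·N), where N is the 2×2 nilpotent shift.
  For a 1×1 block at λ = 3: exp(t · [3]) = [e^(3t)].

After assembling e^{tJ} and conjugating by P, we get:

e^{tA} =
  [t*exp(3*t) + exp(3*t), t*exp(3*t), t*exp(3*t)]
  [-t*exp(3*t), -t*exp(3*t) + exp(3*t), -t*exp(3*t)]
  [0, 0, exp(3*t)]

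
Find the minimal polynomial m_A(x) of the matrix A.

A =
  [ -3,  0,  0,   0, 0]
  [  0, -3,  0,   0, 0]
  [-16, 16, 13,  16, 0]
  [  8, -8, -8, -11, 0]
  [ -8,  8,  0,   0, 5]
x^2 - 2*x - 15

The characteristic polynomial is χ_A(x) = (x - 5)^2*(x + 3)^3, so the eigenvalues are known. The minimal polynomial is
  m_A(x) = Π_λ (x − λ)^{k_λ}
where k_λ is the size of the *largest* Jordan block for λ (equivalently, the smallest k with (A − λI)^k v = 0 for every generalised eigenvector v of λ).

  λ = -3: largest Jordan block has size 1, contributing (x + 3)
  λ = 5: largest Jordan block has size 1, contributing (x − 5)

So m_A(x) = (x - 5)*(x + 3) = x^2 - 2*x - 15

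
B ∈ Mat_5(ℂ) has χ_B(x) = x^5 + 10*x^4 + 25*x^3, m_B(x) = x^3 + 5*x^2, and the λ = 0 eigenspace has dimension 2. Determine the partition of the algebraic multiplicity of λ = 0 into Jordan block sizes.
Block sizes for λ = 0: [2, 1]

Step 1 — from the characteristic polynomial, algebraic multiplicity of λ = 0 is 3. From dim ker(B − (0)·I) = 2, there are exactly 2 Jordan blocks for λ = 0.
Step 2 — from the minimal polynomial, the factor (x − 0)^2 tells us the largest block for λ = 0 has size 2.
Step 3 — with total size 3, 2 blocks, and largest block 2, the block sizes (in nonincreasing order) are [2, 1].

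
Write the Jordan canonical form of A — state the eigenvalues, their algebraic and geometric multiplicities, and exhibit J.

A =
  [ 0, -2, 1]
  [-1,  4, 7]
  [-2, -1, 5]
J_3(3)

The characteristic polynomial is
  det(x·I − A) = x^3 - 9*x^2 + 27*x - 27 = (x - 3)^3

Eigenvalues and multiplicities (the geometric multiplicity of λ is n − rank(A − λI), which equals the number of Jordan blocks for λ):
  λ = 3: algebraic multiplicity = 3, geometric multiplicity = 1

Determining the block sizes for each eigenvalue:
  λ = 3: one block (gm = 1), so the single block has size am = 3 → block sizes [3]

Assembling the blocks gives a Jordan form
J =
  [3, 1, 0]
  [0, 3, 1]
  [0, 0, 3]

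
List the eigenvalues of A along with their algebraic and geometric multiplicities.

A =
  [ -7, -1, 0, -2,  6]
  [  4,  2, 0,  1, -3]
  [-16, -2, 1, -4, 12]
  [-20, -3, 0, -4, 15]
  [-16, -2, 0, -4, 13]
λ = 1: alg = 5, geom = 3

Step 1 — factor the characteristic polynomial to read off the algebraic multiplicities:
  χ_A(x) = (x - 1)^5

Step 2 — compute geometric multiplicities via the rank-nullity identity g(λ) = n − rank(A − λI):
  rank(A − (1)·I) = 2, so dim ker(A − (1)·I) = n − 2 = 3

Summary:
  λ = 1: algebraic multiplicity = 5, geometric multiplicity = 3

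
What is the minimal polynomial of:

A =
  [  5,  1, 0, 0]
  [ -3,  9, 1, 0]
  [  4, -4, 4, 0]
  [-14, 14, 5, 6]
x^3 - 18*x^2 + 108*x - 216

The characteristic polynomial is χ_A(x) = (x - 6)^4, so the eigenvalues are known. The minimal polynomial is
  m_A(x) = Π_λ (x − λ)^{k_λ}
where k_λ is the size of the *largest* Jordan block for λ (equivalently, the smallest k with (A − λI)^k v = 0 for every generalised eigenvector v of λ).

  λ = 6: largest Jordan block has size 3, contributing (x − 6)^3

So m_A(x) = (x - 6)^3 = x^3 - 18*x^2 + 108*x - 216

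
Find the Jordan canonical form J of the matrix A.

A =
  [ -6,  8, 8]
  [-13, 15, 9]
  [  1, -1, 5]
J_1(2) ⊕ J_2(6)

The characteristic polynomial is
  det(x·I − A) = x^3 - 14*x^2 + 60*x - 72 = (x - 6)^2*(x - 2)

Eigenvalues and multiplicities (the geometric multiplicity of λ is n − rank(A − λI), which equals the number of Jordan blocks for λ):
  λ = 2: algebraic multiplicity = 1, geometric multiplicity = 1
  λ = 6: algebraic multiplicity = 2, geometric multiplicity = 1

Determining the block sizes for each eigenvalue:
  λ = 2: one block (gm = 1), so the single block has size am = 1 → block sizes [1]
  λ = 6: one block (gm = 1), so the single block has size am = 2 → block sizes [2]

Assembling the blocks gives a Jordan form
J =
  [2, 0, 0]
  [0, 6, 1]
  [0, 0, 6]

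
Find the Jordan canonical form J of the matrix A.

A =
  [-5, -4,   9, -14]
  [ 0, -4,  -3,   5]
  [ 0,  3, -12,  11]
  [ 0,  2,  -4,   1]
J_3(-5) ⊕ J_1(-5)

The characteristic polynomial is
  det(x·I − A) = x^4 + 20*x^3 + 150*x^2 + 500*x + 625 = (x + 5)^4

Eigenvalues and multiplicities (the geometric multiplicity of λ is n − rank(A − λI), which equals the number of Jordan blocks for λ):
  λ = -5: algebraic multiplicity = 4, geometric multiplicity = 2

Determining the block sizes for each eigenvalue:
  λ = -5: with am = 4 and gm = 2, the partition is not yet determined (e.g. several partitions of 4 into 2 parts exist). Let N = A − (-5)·I. Computing rank(N^1) = 2, rank(N^2) = 1, rank(N^3) = 0; the number of blocks of size ≥ j is rank(N^{j−1}) − rank(N^j), giving [2, 1, 1]. So we have 1 block(s) of size 3, 1 block(s) of size 1 → block sizes [3, 1]

Assembling the blocks gives a Jordan form
J =
  [-5,  1,  0,  0]
  [ 0, -5,  1,  0]
  [ 0,  0, -5,  0]
  [ 0,  0,  0, -5]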